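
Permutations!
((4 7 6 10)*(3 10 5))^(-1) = ((3 10 4 7 6 5))^(-1) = (3 5 6 7 4 10)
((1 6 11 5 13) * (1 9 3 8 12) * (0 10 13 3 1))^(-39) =(0 6 12 1 8 9 3 13 5 10 11)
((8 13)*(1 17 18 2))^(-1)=((1 17 18 2)(8 13))^(-1)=(1 2 18 17)(8 13)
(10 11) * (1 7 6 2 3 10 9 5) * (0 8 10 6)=[8, 7, 3, 6, 4, 1, 2, 0, 10, 5, 11, 9]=(0 8 10 11 9 5 1 7)(2 3 6)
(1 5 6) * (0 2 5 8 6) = [2, 8, 5, 3, 4, 0, 1, 7, 6] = (0 2 5)(1 8 6)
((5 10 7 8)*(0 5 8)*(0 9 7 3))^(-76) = ((0 5 10 3)(7 9))^(-76) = (10)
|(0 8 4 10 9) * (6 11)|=10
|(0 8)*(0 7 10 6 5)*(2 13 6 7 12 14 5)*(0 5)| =|(0 8 12 14)(2 13 6)(7 10)| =12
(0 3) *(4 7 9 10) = (0 3)(4 7 9 10) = [3, 1, 2, 0, 7, 5, 6, 9, 8, 10, 4]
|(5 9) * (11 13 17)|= |(5 9)(11 13 17)|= 6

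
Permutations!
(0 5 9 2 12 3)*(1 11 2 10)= [5, 11, 12, 0, 4, 9, 6, 7, 8, 10, 1, 2, 3]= (0 5 9 10 1 11 2 12 3)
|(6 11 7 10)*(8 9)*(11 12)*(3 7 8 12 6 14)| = |(3 7 10 14)(8 9 12 11)| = 4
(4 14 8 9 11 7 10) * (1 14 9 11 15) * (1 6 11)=(1 14 8)(4 9 15 6 11 7 10)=[0, 14, 2, 3, 9, 5, 11, 10, 1, 15, 4, 7, 12, 13, 8, 6]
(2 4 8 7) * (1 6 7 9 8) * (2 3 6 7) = (1 7 3 6 2 4)(8 9) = [0, 7, 4, 6, 1, 5, 2, 3, 9, 8]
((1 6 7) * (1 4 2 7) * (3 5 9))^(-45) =(9)(1 6)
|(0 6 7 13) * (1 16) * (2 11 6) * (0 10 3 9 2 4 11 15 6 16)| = 40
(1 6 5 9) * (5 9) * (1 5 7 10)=(1 6 9 5 7 10)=[0, 6, 2, 3, 4, 7, 9, 10, 8, 5, 1]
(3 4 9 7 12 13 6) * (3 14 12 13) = (3 4 9 7 13 6 14 12) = [0, 1, 2, 4, 9, 5, 14, 13, 8, 7, 10, 11, 3, 6, 12]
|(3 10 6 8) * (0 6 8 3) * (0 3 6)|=|(3 10 8)|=3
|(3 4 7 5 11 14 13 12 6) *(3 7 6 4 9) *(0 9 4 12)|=10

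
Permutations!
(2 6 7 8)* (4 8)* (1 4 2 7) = (1 4 8 7 2 6) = [0, 4, 6, 3, 8, 5, 1, 2, 7]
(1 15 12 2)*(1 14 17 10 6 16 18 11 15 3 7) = [0, 3, 14, 7, 4, 5, 16, 1, 8, 9, 6, 15, 2, 13, 17, 12, 18, 10, 11] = (1 3 7)(2 14 17 10 6 16 18 11 15 12)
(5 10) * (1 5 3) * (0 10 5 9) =(0 10 3 1 9) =[10, 9, 2, 1, 4, 5, 6, 7, 8, 0, 3]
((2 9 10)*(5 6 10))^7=((2 9 5 6 10))^7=(2 5 10 9 6)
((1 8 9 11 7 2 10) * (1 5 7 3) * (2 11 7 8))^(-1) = ((1 2 10 5 8 9 7 11 3))^(-1) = (1 3 11 7 9 8 5 10 2)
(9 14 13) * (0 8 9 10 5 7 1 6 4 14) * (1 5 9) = (0 8 1 6 4 14 13 10 9)(5 7) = [8, 6, 2, 3, 14, 7, 4, 5, 1, 0, 9, 11, 12, 10, 13]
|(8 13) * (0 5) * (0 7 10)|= 4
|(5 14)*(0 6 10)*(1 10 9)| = |(0 6 9 1 10)(5 14)| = 10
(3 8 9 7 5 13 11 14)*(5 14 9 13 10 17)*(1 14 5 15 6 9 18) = [0, 14, 2, 8, 4, 10, 9, 5, 13, 7, 17, 18, 12, 11, 3, 6, 16, 15, 1] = (1 14 3 8 13 11 18)(5 10 17 15 6 9 7)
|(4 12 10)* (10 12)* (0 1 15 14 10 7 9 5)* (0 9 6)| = 8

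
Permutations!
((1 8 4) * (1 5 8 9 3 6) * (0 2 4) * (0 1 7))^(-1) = ((0 2 4 5 8 1 9 3 6 7))^(-1) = (0 7 6 3 9 1 8 5 4 2)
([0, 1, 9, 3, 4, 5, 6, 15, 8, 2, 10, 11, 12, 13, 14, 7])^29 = (2 9)(7 15)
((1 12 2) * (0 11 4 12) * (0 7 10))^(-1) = (0 10 7 1 2 12 4 11)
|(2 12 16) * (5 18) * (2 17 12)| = |(5 18)(12 16 17)| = 6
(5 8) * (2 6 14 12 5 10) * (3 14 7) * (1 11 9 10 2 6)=(1 11 9 10 6 7 3 14 12 5 8 2)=[0, 11, 1, 14, 4, 8, 7, 3, 2, 10, 6, 9, 5, 13, 12]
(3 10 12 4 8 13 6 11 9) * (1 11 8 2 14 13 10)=(1 11 9 3)(2 14 13 6 8 10 12 4)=[0, 11, 14, 1, 2, 5, 8, 7, 10, 3, 12, 9, 4, 6, 13]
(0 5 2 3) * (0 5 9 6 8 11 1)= (0 9 6 8 11 1)(2 3 5)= [9, 0, 3, 5, 4, 2, 8, 7, 11, 6, 10, 1]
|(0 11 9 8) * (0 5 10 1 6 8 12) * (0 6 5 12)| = |(0 11 9)(1 5 10)(6 8 12)| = 3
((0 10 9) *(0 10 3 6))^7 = ((0 3 6)(9 10))^7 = (0 3 6)(9 10)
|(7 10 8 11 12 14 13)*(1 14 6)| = 9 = |(1 14 13 7 10 8 11 12 6)|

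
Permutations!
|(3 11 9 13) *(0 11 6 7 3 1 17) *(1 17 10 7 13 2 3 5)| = |(0 11 9 2 3 6 13 17)(1 10 7 5)| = 8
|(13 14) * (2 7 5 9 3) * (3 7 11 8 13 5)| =9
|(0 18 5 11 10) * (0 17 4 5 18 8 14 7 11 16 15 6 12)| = 13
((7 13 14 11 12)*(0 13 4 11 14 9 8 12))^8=(14)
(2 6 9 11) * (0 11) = (0 11 2 6 9) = [11, 1, 6, 3, 4, 5, 9, 7, 8, 0, 10, 2]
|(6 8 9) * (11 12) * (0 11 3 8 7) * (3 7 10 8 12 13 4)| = |(0 11 13 4 3 12 7)(6 10 8 9)| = 28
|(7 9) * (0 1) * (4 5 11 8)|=|(0 1)(4 5 11 8)(7 9)|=4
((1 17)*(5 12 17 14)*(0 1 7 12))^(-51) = ((0 1 14 5)(7 12 17))^(-51) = (17)(0 1 14 5)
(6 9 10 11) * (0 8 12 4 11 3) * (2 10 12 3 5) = [8, 1, 10, 0, 11, 2, 9, 7, 3, 12, 5, 6, 4] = (0 8 3)(2 10 5)(4 11 6 9 12)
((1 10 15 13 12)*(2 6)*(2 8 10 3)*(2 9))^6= (1 10 9 13 6)(2 12 8 3 15)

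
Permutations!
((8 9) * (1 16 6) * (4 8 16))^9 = (1 9)(4 16)(6 8)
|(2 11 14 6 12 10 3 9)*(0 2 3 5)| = |(0 2 11 14 6 12 10 5)(3 9)| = 8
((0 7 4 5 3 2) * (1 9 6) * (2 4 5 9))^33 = (0 6 3)(1 4 7)(2 9 5)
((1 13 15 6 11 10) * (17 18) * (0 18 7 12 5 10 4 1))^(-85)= ((0 18 17 7 12 5 10)(1 13 15 6 11 4))^(-85)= (0 10 5 12 7 17 18)(1 4 11 6 15 13)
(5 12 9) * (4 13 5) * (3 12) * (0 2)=(0 2)(3 12 9 4 13 5)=[2, 1, 0, 12, 13, 3, 6, 7, 8, 4, 10, 11, 9, 5]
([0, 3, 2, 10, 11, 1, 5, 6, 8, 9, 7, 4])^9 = [0, 7, 2, 6, 11, 10, 3, 1, 8, 9, 5, 4]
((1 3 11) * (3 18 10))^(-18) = ((1 18 10 3 11))^(-18) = (1 10 11 18 3)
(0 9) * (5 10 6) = (0 9)(5 10 6) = [9, 1, 2, 3, 4, 10, 5, 7, 8, 0, 6]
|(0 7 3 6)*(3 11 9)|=6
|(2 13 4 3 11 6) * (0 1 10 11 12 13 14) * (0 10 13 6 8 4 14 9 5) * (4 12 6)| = |(0 1 13 14 10 11 8 12 4 3 6 2 9 5)| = 14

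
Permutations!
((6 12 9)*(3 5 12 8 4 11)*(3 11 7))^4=(3 6)(4 12)(5 8)(7 9)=((3 5 12 9 6 8 4 7))^4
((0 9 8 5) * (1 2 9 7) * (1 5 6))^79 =(0 7 5)(1 6 8 9 2)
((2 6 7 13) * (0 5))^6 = ((0 5)(2 6 7 13))^6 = (2 7)(6 13)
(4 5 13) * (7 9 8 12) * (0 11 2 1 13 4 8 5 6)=[11, 13, 1, 3, 6, 4, 0, 9, 12, 5, 10, 2, 7, 8]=(0 11 2 1 13 8 12 7 9 5 4 6)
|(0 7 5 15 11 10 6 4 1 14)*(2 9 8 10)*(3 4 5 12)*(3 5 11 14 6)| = |(0 7 12 5 15 14)(1 6 11 2 9 8 10 3 4)| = 18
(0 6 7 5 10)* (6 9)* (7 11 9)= (0 7 5 10)(6 11 9)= [7, 1, 2, 3, 4, 10, 11, 5, 8, 6, 0, 9]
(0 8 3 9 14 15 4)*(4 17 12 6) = (0 8 3 9 14 15 17 12 6 4) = [8, 1, 2, 9, 0, 5, 4, 7, 3, 14, 10, 11, 6, 13, 15, 17, 16, 12]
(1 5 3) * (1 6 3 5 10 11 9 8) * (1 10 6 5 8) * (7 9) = (1 6 3 5 8 10 11 7 9) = [0, 6, 2, 5, 4, 8, 3, 9, 10, 1, 11, 7]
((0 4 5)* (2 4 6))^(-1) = (0 5 4 2 6)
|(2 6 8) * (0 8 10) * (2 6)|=4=|(0 8 6 10)|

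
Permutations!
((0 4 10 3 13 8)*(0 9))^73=((0 4 10 3 13 8 9))^73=(0 3 9 10 8 4 13)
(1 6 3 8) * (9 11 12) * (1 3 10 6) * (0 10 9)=(0 10 6 9 11 12)(3 8)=[10, 1, 2, 8, 4, 5, 9, 7, 3, 11, 6, 12, 0]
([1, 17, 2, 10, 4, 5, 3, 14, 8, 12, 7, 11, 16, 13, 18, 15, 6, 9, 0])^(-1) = (0 18 14 7 10 3 6 16 12 9 17 1)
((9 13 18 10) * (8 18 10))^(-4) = ((8 18)(9 13 10))^(-4) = (18)(9 10 13)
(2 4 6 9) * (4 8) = (2 8 4 6 9) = [0, 1, 8, 3, 6, 5, 9, 7, 4, 2]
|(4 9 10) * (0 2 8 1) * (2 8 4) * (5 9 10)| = |(0 8 1)(2 4 10)(5 9)| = 6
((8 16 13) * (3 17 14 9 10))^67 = ((3 17 14 9 10)(8 16 13))^67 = (3 14 10 17 9)(8 16 13)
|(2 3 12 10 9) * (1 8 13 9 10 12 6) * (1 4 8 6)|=8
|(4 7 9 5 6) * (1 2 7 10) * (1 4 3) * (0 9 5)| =6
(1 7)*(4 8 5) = (1 7)(4 8 5) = [0, 7, 2, 3, 8, 4, 6, 1, 5]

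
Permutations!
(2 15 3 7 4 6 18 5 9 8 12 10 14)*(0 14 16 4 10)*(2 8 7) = (0 14 8 12)(2 15 3)(4 6 18 5 9 7 10 16) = [14, 1, 15, 2, 6, 9, 18, 10, 12, 7, 16, 11, 0, 13, 8, 3, 4, 17, 5]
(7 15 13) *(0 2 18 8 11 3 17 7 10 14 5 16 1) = (0 2 18 8 11 3 17 7 15 13 10 14 5 16 1) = [2, 0, 18, 17, 4, 16, 6, 15, 11, 9, 14, 3, 12, 10, 5, 13, 1, 7, 8]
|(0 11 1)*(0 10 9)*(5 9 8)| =7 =|(0 11 1 10 8 5 9)|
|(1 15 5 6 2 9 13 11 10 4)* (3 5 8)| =12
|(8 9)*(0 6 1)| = |(0 6 1)(8 9)| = 6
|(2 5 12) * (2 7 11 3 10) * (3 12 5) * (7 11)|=|(2 3 10)(11 12)|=6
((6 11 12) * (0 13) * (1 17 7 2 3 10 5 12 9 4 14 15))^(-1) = ((0 13)(1 17 7 2 3 10 5 12 6 11 9 4 14 15))^(-1) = (0 13)(1 15 14 4 9 11 6 12 5 10 3 2 7 17)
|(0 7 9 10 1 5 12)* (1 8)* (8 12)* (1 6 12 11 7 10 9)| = 9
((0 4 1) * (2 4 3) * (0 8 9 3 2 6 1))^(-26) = (0 2 4)(1 6 3 9 8)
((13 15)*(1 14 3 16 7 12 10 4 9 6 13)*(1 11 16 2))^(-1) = ((1 14 3 2)(4 9 6 13 15 11 16 7 12 10))^(-1) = (1 2 3 14)(4 10 12 7 16 11 15 13 6 9)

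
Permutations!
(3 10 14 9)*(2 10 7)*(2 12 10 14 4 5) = (2 14 9 3 7 12 10 4 5) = [0, 1, 14, 7, 5, 2, 6, 12, 8, 3, 4, 11, 10, 13, 9]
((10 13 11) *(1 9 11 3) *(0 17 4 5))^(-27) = (0 17 4 5)(1 10)(3 11)(9 13) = ((0 17 4 5)(1 9 11 10 13 3))^(-27)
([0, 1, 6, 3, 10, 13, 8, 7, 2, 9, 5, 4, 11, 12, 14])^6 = (14)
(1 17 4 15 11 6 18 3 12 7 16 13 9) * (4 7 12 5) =(1 17 7 16 13 9)(3 5 4 15 11 6 18) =[0, 17, 2, 5, 15, 4, 18, 16, 8, 1, 10, 6, 12, 9, 14, 11, 13, 7, 3]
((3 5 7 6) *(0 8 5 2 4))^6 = (0 2 6 5)(3 7 8 4) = ((0 8 5 7 6 3 2 4))^6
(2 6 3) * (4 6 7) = (2 7 4 6 3) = [0, 1, 7, 2, 6, 5, 3, 4]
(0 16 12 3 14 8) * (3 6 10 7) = (0 16 12 6 10 7 3 14 8) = [16, 1, 2, 14, 4, 5, 10, 3, 0, 9, 7, 11, 6, 13, 8, 15, 12]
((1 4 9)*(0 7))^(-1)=(0 7)(1 9 4)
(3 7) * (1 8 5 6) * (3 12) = (1 8 5 6)(3 7 12) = [0, 8, 2, 7, 4, 6, 1, 12, 5, 9, 10, 11, 3]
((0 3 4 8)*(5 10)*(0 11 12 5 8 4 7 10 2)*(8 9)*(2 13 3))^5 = (0 2)(3 11 7 12 10 5 9 13 8)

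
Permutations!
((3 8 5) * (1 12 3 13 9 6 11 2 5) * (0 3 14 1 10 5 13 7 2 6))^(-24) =((0 3 8 10 5 7 2 13 9)(1 12 14)(6 11))^(-24) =(14)(0 10 2)(3 5 13)(7 9 8)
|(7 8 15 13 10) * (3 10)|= |(3 10 7 8 15 13)|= 6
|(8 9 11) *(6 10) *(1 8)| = 4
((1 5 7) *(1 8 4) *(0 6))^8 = ((0 6)(1 5 7 8 4))^8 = (1 8 5 4 7)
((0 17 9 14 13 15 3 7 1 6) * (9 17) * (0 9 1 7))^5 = (17)(0 13 6 3 14 1 15 9)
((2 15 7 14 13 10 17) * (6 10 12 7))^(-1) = ((2 15 6 10 17)(7 14 13 12))^(-1) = (2 17 10 6 15)(7 12 13 14)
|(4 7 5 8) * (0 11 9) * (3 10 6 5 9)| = 10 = |(0 11 3 10 6 5 8 4 7 9)|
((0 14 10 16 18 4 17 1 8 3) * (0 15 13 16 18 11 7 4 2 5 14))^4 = ((1 8 3 15 13 16 11 7 4 17)(2 5 14 10 18))^4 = (1 13 4 3 11)(2 18 10 14 5)(7 8 16 17 15)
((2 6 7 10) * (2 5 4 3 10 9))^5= ((2 6 7 9)(3 10 5 4))^5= (2 6 7 9)(3 10 5 4)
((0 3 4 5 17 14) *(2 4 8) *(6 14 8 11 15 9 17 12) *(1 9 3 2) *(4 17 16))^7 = ((0 2 17 8 1 9 16 4 5 12 6 14)(3 11 15))^7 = (0 4 17 12 1 14 16 2 5 8 6 9)(3 11 15)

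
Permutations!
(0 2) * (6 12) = (0 2)(6 12) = [2, 1, 0, 3, 4, 5, 12, 7, 8, 9, 10, 11, 6]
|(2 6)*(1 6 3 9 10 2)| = 4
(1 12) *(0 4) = (0 4)(1 12) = [4, 12, 2, 3, 0, 5, 6, 7, 8, 9, 10, 11, 1]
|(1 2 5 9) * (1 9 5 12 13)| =4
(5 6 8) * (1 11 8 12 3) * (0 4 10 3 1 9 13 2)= (0 4 10 3 9 13 2)(1 11 8 5 6 12)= [4, 11, 0, 9, 10, 6, 12, 7, 5, 13, 3, 8, 1, 2]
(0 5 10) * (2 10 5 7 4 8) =(0 7 4 8 2 10) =[7, 1, 10, 3, 8, 5, 6, 4, 2, 9, 0]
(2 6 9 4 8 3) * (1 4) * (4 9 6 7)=(1 9)(2 7 4 8 3)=[0, 9, 7, 2, 8, 5, 6, 4, 3, 1]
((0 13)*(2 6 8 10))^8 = (13) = ((0 13)(2 6 8 10))^8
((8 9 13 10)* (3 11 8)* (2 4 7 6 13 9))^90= ((2 4 7 6 13 10 3 11 8))^90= (13)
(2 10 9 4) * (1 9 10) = (10)(1 9 4 2) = [0, 9, 1, 3, 2, 5, 6, 7, 8, 4, 10]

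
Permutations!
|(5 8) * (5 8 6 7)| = |(8)(5 6 7)| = 3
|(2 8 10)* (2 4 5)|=|(2 8 10 4 5)|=5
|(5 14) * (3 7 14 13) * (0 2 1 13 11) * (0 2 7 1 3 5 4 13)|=10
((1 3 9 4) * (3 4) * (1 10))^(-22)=(1 10 4)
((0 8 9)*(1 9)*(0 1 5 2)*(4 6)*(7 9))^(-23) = ((0 8 5 2)(1 7 9)(4 6))^(-23) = (0 8 5 2)(1 7 9)(4 6)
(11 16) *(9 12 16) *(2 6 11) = (2 6 11 9 12 16) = [0, 1, 6, 3, 4, 5, 11, 7, 8, 12, 10, 9, 16, 13, 14, 15, 2]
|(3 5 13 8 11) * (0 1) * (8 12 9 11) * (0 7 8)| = |(0 1 7 8)(3 5 13 12 9 11)| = 12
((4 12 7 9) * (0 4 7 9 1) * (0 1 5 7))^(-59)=((0 4 12 9)(5 7))^(-59)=(0 4 12 9)(5 7)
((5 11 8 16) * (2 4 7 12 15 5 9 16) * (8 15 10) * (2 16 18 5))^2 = (2 7 10 16 18 11)(4 12 8 9 5 15)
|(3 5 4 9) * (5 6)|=5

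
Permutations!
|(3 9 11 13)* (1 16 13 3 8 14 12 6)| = |(1 16 13 8 14 12 6)(3 9 11)| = 21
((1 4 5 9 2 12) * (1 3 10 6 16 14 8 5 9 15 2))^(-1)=(1 9 4)(2 15 5 8 14 16 6 10 3 12)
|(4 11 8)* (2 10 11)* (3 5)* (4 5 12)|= |(2 10 11 8 5 3 12 4)|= 8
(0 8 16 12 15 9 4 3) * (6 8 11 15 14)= [11, 1, 2, 0, 3, 5, 8, 7, 16, 4, 10, 15, 14, 13, 6, 9, 12]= (0 11 15 9 4 3)(6 8 16 12 14)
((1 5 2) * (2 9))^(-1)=((1 5 9 2))^(-1)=(1 2 9 5)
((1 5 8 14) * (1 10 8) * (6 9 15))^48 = (15) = ((1 5)(6 9 15)(8 14 10))^48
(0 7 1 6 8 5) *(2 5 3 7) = [2, 6, 5, 7, 4, 0, 8, 1, 3] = (0 2 5)(1 6 8 3 7)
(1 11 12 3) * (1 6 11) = [0, 1, 2, 6, 4, 5, 11, 7, 8, 9, 10, 12, 3] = (3 6 11 12)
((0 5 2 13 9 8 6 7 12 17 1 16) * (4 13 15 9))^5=(0 8 1 15 12 5 6 16 9 17 2 7)(4 13)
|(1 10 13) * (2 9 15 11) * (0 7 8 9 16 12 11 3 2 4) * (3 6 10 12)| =12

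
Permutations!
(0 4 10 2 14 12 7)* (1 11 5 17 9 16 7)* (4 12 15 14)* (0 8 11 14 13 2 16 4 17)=(0 12 1 14 15 13 2 17 9 4 10 16 7 8 11 5)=[12, 14, 17, 3, 10, 0, 6, 8, 11, 4, 16, 5, 1, 2, 15, 13, 7, 9]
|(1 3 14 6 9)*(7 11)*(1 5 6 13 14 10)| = 6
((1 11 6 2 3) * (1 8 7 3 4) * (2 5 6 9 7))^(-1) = (1 4 2 8 3 7 9 11)(5 6)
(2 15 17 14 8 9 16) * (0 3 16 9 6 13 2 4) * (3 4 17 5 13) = (0 4)(2 15 5 13)(3 16 17 14 8 6) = [4, 1, 15, 16, 0, 13, 3, 7, 6, 9, 10, 11, 12, 2, 8, 5, 17, 14]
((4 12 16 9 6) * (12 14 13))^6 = ((4 14 13 12 16 9 6))^6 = (4 6 9 16 12 13 14)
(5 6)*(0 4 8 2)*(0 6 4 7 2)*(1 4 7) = (0 1 4 8)(2 6 5 7) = [1, 4, 6, 3, 8, 7, 5, 2, 0]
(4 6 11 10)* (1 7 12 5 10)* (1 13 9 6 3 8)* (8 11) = [0, 7, 2, 11, 3, 10, 8, 12, 1, 6, 4, 13, 5, 9] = (1 7 12 5 10 4 3 11 13 9 6 8)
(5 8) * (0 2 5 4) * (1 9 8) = (0 2 5 1 9 8 4) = [2, 9, 5, 3, 0, 1, 6, 7, 4, 8]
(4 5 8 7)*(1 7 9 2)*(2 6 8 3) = (1 7 4 5 3 2)(6 8 9) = [0, 7, 1, 2, 5, 3, 8, 4, 9, 6]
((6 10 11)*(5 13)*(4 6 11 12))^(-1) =((4 6 10 12)(5 13))^(-1) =(4 12 10 6)(5 13)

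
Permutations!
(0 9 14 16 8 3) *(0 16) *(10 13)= (0 9 14)(3 16 8)(10 13)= [9, 1, 2, 16, 4, 5, 6, 7, 3, 14, 13, 11, 12, 10, 0, 15, 8]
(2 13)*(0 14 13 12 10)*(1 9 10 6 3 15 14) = (0 1 9 10)(2 12 6 3 15 14 13) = [1, 9, 12, 15, 4, 5, 3, 7, 8, 10, 0, 11, 6, 2, 13, 14]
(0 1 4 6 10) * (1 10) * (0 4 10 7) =(0 7)(1 10 4 6) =[7, 10, 2, 3, 6, 5, 1, 0, 8, 9, 4]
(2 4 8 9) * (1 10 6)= (1 10 6)(2 4 8 9)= [0, 10, 4, 3, 8, 5, 1, 7, 9, 2, 6]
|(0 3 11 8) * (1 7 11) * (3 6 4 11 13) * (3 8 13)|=|(0 6 4 11 13 8)(1 7 3)|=6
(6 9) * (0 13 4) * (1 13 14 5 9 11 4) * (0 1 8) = [14, 13, 2, 3, 1, 9, 11, 7, 0, 6, 10, 4, 12, 8, 5] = (0 14 5 9 6 11 4 1 13 8)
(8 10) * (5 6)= (5 6)(8 10)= [0, 1, 2, 3, 4, 6, 5, 7, 10, 9, 8]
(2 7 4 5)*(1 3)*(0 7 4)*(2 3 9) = (0 7)(1 9 2 4 5 3) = [7, 9, 4, 1, 5, 3, 6, 0, 8, 2]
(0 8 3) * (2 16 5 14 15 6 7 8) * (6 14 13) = (0 2 16 5 13 6 7 8 3)(14 15) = [2, 1, 16, 0, 4, 13, 7, 8, 3, 9, 10, 11, 12, 6, 15, 14, 5]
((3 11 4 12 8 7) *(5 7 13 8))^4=(13)(3 5 4)(7 12 11)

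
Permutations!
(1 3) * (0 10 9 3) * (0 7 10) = (1 7 10 9 3) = [0, 7, 2, 1, 4, 5, 6, 10, 8, 3, 9]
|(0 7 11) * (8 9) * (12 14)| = 6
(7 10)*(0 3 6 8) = (0 3 6 8)(7 10) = [3, 1, 2, 6, 4, 5, 8, 10, 0, 9, 7]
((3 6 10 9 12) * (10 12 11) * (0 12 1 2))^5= ((0 12 3 6 1 2)(9 11 10))^5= (0 2 1 6 3 12)(9 10 11)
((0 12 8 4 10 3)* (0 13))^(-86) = (0 3 4 12 13 10 8)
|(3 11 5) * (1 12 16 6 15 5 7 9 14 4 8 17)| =|(1 12 16 6 15 5 3 11 7 9 14 4 8 17)| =14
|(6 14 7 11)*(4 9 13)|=12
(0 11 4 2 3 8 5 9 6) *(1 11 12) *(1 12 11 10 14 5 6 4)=(0 11 1 10 14 5 9 4 2 3 8 6)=[11, 10, 3, 8, 2, 9, 0, 7, 6, 4, 14, 1, 12, 13, 5]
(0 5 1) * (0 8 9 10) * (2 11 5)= (0 2 11 5 1 8 9 10)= [2, 8, 11, 3, 4, 1, 6, 7, 9, 10, 0, 5]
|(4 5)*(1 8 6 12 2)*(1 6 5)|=12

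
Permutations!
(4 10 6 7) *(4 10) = (6 7 10) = [0, 1, 2, 3, 4, 5, 7, 10, 8, 9, 6]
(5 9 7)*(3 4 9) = [0, 1, 2, 4, 9, 3, 6, 5, 8, 7] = (3 4 9 7 5)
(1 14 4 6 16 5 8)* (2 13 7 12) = (1 14 4 6 16 5 8)(2 13 7 12) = [0, 14, 13, 3, 6, 8, 16, 12, 1, 9, 10, 11, 2, 7, 4, 15, 5]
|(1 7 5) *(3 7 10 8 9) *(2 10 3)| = 4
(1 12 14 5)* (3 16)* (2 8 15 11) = (1 12 14 5)(2 8 15 11)(3 16) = [0, 12, 8, 16, 4, 1, 6, 7, 15, 9, 10, 2, 14, 13, 5, 11, 3]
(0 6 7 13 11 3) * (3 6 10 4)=(0 10 4 3)(6 7 13 11)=[10, 1, 2, 0, 3, 5, 7, 13, 8, 9, 4, 6, 12, 11]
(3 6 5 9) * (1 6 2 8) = (1 6 5 9 3 2 8) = [0, 6, 8, 2, 4, 9, 5, 7, 1, 3]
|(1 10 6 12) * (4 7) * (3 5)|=|(1 10 6 12)(3 5)(4 7)|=4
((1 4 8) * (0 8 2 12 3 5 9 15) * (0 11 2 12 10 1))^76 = (1 15 12 2 5)(3 10 9 4 11)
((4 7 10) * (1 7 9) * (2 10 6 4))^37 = ((1 7 6 4 9)(2 10))^37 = (1 6 9 7 4)(2 10)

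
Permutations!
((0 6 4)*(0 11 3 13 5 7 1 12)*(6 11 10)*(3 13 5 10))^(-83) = (0 4 12 6 1 10 7 13 5 11 3)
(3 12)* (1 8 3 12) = [0, 8, 2, 1, 4, 5, 6, 7, 3, 9, 10, 11, 12] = (12)(1 8 3)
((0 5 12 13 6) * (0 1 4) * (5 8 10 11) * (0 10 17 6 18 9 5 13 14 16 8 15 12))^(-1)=(0 5 9 18 13 11 10 4 1 6 17 8 16 14 12 15)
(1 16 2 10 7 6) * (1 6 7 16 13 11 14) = [0, 13, 10, 3, 4, 5, 6, 7, 8, 9, 16, 14, 12, 11, 1, 15, 2] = (1 13 11 14)(2 10 16)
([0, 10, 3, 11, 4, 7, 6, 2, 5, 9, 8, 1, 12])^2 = [0, 8, 11, 1, 4, 2, 6, 3, 7, 9, 5, 10, 12]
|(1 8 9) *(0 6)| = |(0 6)(1 8 9)| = 6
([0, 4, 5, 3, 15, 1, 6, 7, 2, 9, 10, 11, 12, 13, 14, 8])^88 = [0, 2, 15, 3, 5, 8, 6, 7, 4, 9, 10, 11, 12, 13, 14, 1]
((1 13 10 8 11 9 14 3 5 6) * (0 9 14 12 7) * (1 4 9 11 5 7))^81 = (0 11 14 3 7)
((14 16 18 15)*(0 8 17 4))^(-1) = (0 4 17 8)(14 15 18 16)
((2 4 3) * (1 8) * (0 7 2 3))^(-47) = ((0 7 2 4)(1 8))^(-47) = (0 7 2 4)(1 8)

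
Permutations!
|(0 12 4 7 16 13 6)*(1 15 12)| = 9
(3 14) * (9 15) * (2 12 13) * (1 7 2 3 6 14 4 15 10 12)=(1 7 2)(3 4 15 9 10 12 13)(6 14)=[0, 7, 1, 4, 15, 5, 14, 2, 8, 10, 12, 11, 13, 3, 6, 9]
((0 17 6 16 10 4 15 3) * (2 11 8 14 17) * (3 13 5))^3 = ((0 2 11 8 14 17 6 16 10 4 15 13 5 3))^3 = (0 8 6 4 5 2 14 16 15 3 11 17 10 13)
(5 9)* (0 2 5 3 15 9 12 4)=(0 2 5 12 4)(3 15 9)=[2, 1, 5, 15, 0, 12, 6, 7, 8, 3, 10, 11, 4, 13, 14, 9]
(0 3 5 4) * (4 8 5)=(0 3 4)(5 8)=[3, 1, 2, 4, 0, 8, 6, 7, 5]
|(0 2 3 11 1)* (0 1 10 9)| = 6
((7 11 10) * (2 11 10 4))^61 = (2 11 4)(7 10)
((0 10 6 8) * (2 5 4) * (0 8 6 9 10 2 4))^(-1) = ((0 2 5)(9 10))^(-1) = (0 5 2)(9 10)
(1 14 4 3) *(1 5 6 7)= (1 14 4 3 5 6 7)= [0, 14, 2, 5, 3, 6, 7, 1, 8, 9, 10, 11, 12, 13, 4]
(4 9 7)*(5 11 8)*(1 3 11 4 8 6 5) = (1 3 11 6 5 4 9 7 8) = [0, 3, 2, 11, 9, 4, 5, 8, 1, 7, 10, 6]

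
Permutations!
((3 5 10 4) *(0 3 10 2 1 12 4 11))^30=((0 3 5 2 1 12 4 10 11))^30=(0 2 4)(1 10 3)(5 12 11)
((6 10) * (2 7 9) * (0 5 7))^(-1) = (0 2 9 7 5)(6 10)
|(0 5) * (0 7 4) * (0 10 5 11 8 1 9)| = 20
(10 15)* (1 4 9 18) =(1 4 9 18)(10 15) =[0, 4, 2, 3, 9, 5, 6, 7, 8, 18, 15, 11, 12, 13, 14, 10, 16, 17, 1]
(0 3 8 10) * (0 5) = (0 3 8 10 5) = [3, 1, 2, 8, 4, 0, 6, 7, 10, 9, 5]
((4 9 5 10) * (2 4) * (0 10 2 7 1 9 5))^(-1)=((0 10 7 1 9)(2 4 5))^(-1)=(0 9 1 7 10)(2 5 4)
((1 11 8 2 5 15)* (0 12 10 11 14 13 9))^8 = ((0 12 10 11 8 2 5 15 1 14 13 9))^8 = (0 1 8)(2 12 14)(5 10 13)(9 15 11)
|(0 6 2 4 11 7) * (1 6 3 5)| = 9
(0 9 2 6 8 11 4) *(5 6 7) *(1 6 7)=[9, 6, 1, 3, 0, 7, 8, 5, 11, 2, 10, 4]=(0 9 2 1 6 8 11 4)(5 7)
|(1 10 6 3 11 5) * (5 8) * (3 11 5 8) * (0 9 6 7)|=9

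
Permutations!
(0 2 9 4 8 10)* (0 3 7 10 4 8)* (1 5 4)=[2, 5, 9, 7, 0, 4, 6, 10, 1, 8, 3]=(0 2 9 8 1 5 4)(3 7 10)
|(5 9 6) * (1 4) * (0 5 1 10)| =|(0 5 9 6 1 4 10)| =7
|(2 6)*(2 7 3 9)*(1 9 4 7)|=|(1 9 2 6)(3 4 7)|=12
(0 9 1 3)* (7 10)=(0 9 1 3)(7 10)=[9, 3, 2, 0, 4, 5, 6, 10, 8, 1, 7]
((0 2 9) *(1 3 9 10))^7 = (0 2 10 1 3 9) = ((0 2 10 1 3 9))^7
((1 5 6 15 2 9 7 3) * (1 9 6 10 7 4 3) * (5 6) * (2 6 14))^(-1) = (1 7 10 5 2 14)(3 4 9)(6 15)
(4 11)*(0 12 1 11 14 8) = (0 12 1 11 4 14 8) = [12, 11, 2, 3, 14, 5, 6, 7, 0, 9, 10, 4, 1, 13, 8]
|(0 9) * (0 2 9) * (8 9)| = |(2 8 9)| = 3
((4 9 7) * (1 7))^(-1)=(1 9 4 7)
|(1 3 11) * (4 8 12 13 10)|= 15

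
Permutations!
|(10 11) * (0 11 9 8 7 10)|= 4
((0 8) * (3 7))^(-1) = ((0 8)(3 7))^(-1) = (0 8)(3 7)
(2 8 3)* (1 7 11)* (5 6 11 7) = [0, 5, 8, 2, 4, 6, 11, 7, 3, 9, 10, 1] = (1 5 6 11)(2 8 3)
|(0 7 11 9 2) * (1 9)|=|(0 7 11 1 9 2)|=6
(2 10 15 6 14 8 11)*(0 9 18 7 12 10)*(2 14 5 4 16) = [9, 1, 0, 3, 16, 4, 5, 12, 11, 18, 15, 14, 10, 13, 8, 6, 2, 17, 7] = (0 9 18 7 12 10 15 6 5 4 16 2)(8 11 14)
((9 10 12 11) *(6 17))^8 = ((6 17)(9 10 12 11))^8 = (17)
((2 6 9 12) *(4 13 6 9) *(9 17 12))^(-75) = (17)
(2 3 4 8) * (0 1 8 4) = (0 1 8 2 3) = [1, 8, 3, 0, 4, 5, 6, 7, 2]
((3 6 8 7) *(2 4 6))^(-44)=((2 4 6 8 7 3))^(-44)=(2 7 6)(3 8 4)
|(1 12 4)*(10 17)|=|(1 12 4)(10 17)|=6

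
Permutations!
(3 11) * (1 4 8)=(1 4 8)(3 11)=[0, 4, 2, 11, 8, 5, 6, 7, 1, 9, 10, 3]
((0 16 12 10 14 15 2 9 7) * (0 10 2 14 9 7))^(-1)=((0 16 12 2 7 10 9)(14 15))^(-1)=(0 9 10 7 2 12 16)(14 15)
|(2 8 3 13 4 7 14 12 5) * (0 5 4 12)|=10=|(0 5 2 8 3 13 12 4 7 14)|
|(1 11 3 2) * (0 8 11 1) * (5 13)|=10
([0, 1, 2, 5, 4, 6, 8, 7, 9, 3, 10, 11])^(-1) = (11)(3 9 8 6 5)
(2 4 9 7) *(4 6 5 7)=(2 6 5 7)(4 9)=[0, 1, 6, 3, 9, 7, 5, 2, 8, 4]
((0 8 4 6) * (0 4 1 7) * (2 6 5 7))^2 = ((0 8 1 2 6 4 5 7))^2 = (0 1 6 5)(2 4 7 8)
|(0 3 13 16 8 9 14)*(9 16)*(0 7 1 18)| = 8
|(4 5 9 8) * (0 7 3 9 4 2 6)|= 14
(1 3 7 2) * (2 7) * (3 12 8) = [0, 12, 1, 2, 4, 5, 6, 7, 3, 9, 10, 11, 8] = (1 12 8 3 2)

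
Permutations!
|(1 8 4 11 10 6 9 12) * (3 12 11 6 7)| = |(1 8 4 6 9 11 10 7 3 12)| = 10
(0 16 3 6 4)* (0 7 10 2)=(0 16 3 6 4 7 10 2)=[16, 1, 0, 6, 7, 5, 4, 10, 8, 9, 2, 11, 12, 13, 14, 15, 3]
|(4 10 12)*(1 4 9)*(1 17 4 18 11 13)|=20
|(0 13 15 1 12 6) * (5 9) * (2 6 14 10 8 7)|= 22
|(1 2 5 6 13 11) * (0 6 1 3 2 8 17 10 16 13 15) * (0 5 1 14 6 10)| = |(0 10 16 13 11 3 2 1 8 17)(5 14 6 15)| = 20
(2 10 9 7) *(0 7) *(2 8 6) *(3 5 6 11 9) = (0 7 8 11 9)(2 10 3 5 6) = [7, 1, 10, 5, 4, 6, 2, 8, 11, 0, 3, 9]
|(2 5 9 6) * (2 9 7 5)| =|(5 7)(6 9)| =2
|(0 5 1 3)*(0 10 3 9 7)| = 10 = |(0 5 1 9 7)(3 10)|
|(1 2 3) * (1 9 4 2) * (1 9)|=|(1 9 4 2 3)|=5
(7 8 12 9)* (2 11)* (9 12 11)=(12)(2 9 7 8 11)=[0, 1, 9, 3, 4, 5, 6, 8, 11, 7, 10, 2, 12]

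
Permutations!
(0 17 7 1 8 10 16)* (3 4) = (0 17 7 1 8 10 16)(3 4) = [17, 8, 2, 4, 3, 5, 6, 1, 10, 9, 16, 11, 12, 13, 14, 15, 0, 7]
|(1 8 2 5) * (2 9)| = |(1 8 9 2 5)| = 5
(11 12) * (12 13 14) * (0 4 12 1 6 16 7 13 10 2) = (0 4 12 11 10 2)(1 6 16 7 13 14) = [4, 6, 0, 3, 12, 5, 16, 13, 8, 9, 2, 10, 11, 14, 1, 15, 7]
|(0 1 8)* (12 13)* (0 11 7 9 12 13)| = 7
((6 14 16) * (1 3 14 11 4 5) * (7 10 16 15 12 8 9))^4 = ((1 3 14 15 12 8 9 7 10 16 6 11 4 5))^4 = (1 12 10 4 14 9 6)(3 8 16 5 15 7 11)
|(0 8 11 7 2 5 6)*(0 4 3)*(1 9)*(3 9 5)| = 30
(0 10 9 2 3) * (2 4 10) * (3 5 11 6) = (0 2 5 11 6 3)(4 10 9) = [2, 1, 5, 0, 10, 11, 3, 7, 8, 4, 9, 6]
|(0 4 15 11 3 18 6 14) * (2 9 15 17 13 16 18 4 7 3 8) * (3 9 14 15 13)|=12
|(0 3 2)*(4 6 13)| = 3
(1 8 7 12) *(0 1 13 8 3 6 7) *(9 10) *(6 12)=(0 1 3 12 13 8)(6 7)(9 10)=[1, 3, 2, 12, 4, 5, 7, 6, 0, 10, 9, 11, 13, 8]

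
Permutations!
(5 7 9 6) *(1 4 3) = (1 4 3)(5 7 9 6) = [0, 4, 2, 1, 3, 7, 5, 9, 8, 6]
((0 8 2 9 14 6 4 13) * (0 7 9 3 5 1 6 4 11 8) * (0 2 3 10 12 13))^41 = (0 7 2 9 10 14 12 4 13)(1 5 3 8 11 6)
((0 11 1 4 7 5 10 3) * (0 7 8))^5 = ((0 11 1 4 8)(3 7 5 10))^5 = (11)(3 7 5 10)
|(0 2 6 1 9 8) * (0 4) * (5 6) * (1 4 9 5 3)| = |(0 2 3 1 5 6 4)(8 9)| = 14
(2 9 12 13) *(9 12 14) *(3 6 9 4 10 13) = [0, 1, 12, 6, 10, 5, 9, 7, 8, 14, 13, 11, 3, 2, 4] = (2 12 3 6 9 14 4 10 13)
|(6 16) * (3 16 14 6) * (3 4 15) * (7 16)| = 10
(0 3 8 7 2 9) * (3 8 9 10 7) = (0 8 3 9)(2 10 7) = [8, 1, 10, 9, 4, 5, 6, 2, 3, 0, 7]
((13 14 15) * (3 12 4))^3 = (15)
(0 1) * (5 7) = [1, 0, 2, 3, 4, 7, 6, 5] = (0 1)(5 7)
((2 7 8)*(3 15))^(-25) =((2 7 8)(3 15))^(-25) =(2 8 7)(3 15)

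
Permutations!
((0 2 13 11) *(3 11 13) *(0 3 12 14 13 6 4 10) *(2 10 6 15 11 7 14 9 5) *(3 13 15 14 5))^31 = (0 10)(2 12 9 3 7 5)(4 6)(11 15 14 13)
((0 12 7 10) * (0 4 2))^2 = (0 7 4)(2 12 10) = ((0 12 7 10 4 2))^2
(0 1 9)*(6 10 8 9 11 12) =(0 1 11 12 6 10 8 9) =[1, 11, 2, 3, 4, 5, 10, 7, 9, 0, 8, 12, 6]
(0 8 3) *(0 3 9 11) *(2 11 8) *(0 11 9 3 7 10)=(11)(0 2 9 8 3 7 10)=[2, 1, 9, 7, 4, 5, 6, 10, 3, 8, 0, 11]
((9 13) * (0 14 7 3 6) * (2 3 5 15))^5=((0 14 7 5 15 2 3 6)(9 13))^5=(0 2 7 6 15 14 3 5)(9 13)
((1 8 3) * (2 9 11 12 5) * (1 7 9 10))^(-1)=((1 8 3 7 9 11 12 5 2 10))^(-1)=(1 10 2 5 12 11 9 7 3 8)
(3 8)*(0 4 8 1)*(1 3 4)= (0 1)(4 8)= [1, 0, 2, 3, 8, 5, 6, 7, 4]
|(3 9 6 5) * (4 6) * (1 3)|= |(1 3 9 4 6 5)|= 6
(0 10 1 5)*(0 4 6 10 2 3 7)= (0 2 3 7)(1 5 4 6 10)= [2, 5, 3, 7, 6, 4, 10, 0, 8, 9, 1]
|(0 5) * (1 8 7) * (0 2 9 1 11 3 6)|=|(0 5 2 9 1 8 7 11 3 6)|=10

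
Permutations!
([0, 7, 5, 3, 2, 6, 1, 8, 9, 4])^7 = [0, 6, 4, 3, 9, 2, 5, 1, 7, 8]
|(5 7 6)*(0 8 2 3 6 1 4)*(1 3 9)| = |(0 8 2 9 1 4)(3 6 5 7)| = 12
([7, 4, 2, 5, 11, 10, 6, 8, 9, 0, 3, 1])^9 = [7, 1, 2, 3, 4, 5, 6, 8, 9, 0, 10, 11]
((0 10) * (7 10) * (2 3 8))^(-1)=((0 7 10)(2 3 8))^(-1)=(0 10 7)(2 8 3)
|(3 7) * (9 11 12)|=6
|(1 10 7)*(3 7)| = 4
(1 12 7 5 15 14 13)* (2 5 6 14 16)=(1 12 7 6 14 13)(2 5 15 16)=[0, 12, 5, 3, 4, 15, 14, 6, 8, 9, 10, 11, 7, 1, 13, 16, 2]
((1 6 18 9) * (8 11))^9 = ((1 6 18 9)(8 11))^9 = (1 6 18 9)(8 11)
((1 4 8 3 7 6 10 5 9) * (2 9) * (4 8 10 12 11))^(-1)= (1 9 2 5 10 4 11 12 6 7 3 8)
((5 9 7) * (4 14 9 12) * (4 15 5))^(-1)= ((4 14 9 7)(5 12 15))^(-1)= (4 7 9 14)(5 15 12)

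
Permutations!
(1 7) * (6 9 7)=[0, 6, 2, 3, 4, 5, 9, 1, 8, 7]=(1 6 9 7)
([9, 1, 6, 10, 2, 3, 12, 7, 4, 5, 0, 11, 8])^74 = (0 10 3 5 9)(2 4 8 12 6)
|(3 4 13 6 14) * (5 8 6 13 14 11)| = |(3 4 14)(5 8 6 11)| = 12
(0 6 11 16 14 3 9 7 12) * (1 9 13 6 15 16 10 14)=[15, 9, 2, 13, 4, 5, 11, 12, 8, 7, 14, 10, 0, 6, 3, 16, 1]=(0 15 16 1 9 7 12)(3 13 6 11 10 14)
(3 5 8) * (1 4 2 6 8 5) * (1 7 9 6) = (1 4 2)(3 7 9 6 8) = [0, 4, 1, 7, 2, 5, 8, 9, 3, 6]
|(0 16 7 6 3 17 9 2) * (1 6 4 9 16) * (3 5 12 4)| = |(0 1 6 5 12 4 9 2)(3 17 16 7)| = 8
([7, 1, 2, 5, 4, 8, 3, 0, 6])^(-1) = [7, 1, 2, 6, 4, 3, 8, 0, 5]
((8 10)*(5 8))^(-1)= (5 10 8)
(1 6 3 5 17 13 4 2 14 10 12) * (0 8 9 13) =(0 8 9 13 4 2 14 10 12 1 6 3 5 17) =[8, 6, 14, 5, 2, 17, 3, 7, 9, 13, 12, 11, 1, 4, 10, 15, 16, 0]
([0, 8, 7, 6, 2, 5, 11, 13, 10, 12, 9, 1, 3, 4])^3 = (1 9 6 8 12 11 10 3)(2 4 13 7)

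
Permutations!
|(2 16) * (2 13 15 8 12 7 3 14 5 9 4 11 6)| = 14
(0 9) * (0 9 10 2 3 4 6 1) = (0 10 2 3 4 6 1) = [10, 0, 3, 4, 6, 5, 1, 7, 8, 9, 2]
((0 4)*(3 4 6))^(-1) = ((0 6 3 4))^(-1) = (0 4 3 6)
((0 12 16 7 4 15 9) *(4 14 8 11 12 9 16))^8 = ((0 9)(4 15 16 7 14 8 11 12))^8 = (16)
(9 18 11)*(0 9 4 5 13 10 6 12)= (0 9 18 11 4 5 13 10 6 12)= [9, 1, 2, 3, 5, 13, 12, 7, 8, 18, 6, 4, 0, 10, 14, 15, 16, 17, 11]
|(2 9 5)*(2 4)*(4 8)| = 5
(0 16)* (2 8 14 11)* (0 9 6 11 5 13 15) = (0 16 9 6 11 2 8 14 5 13 15) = [16, 1, 8, 3, 4, 13, 11, 7, 14, 6, 10, 2, 12, 15, 5, 0, 9]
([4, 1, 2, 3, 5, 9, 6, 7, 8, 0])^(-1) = (0 9 5 4)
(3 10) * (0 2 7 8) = (0 2 7 8)(3 10) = [2, 1, 7, 10, 4, 5, 6, 8, 0, 9, 3]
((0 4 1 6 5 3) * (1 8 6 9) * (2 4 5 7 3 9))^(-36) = (0 2 7 9 8)(1 6 5 4 3)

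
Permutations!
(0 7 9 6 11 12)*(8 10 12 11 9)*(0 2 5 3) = (0 7 8 10 12 2 5 3)(6 9) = [7, 1, 5, 0, 4, 3, 9, 8, 10, 6, 12, 11, 2]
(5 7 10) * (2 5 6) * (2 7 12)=(2 5 12)(6 7 10)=[0, 1, 5, 3, 4, 12, 7, 10, 8, 9, 6, 11, 2]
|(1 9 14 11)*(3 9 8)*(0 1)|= 7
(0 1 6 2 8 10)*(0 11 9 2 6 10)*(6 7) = (0 1 10 11 9 2 8)(6 7) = [1, 10, 8, 3, 4, 5, 7, 6, 0, 2, 11, 9]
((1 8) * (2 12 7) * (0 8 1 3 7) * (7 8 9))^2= (0 7 12 9 2)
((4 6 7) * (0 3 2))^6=((0 3 2)(4 6 7))^6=(7)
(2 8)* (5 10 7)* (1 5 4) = [0, 5, 8, 3, 1, 10, 6, 4, 2, 9, 7] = (1 5 10 7 4)(2 8)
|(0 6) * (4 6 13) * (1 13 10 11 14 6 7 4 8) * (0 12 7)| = 24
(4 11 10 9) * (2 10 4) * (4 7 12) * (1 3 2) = (1 3 2 10 9)(4 11 7 12) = [0, 3, 10, 2, 11, 5, 6, 12, 8, 1, 9, 7, 4]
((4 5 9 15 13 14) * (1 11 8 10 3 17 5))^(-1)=(1 4 14 13 15 9 5 17 3 10 8 11)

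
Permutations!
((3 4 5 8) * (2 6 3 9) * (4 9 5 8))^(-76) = ((2 6 3 9)(4 8 5))^(-76) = (9)(4 5 8)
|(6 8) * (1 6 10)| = |(1 6 8 10)| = 4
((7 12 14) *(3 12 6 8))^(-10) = (3 14 6)(7 8 12)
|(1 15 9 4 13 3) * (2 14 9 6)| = |(1 15 6 2 14 9 4 13 3)| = 9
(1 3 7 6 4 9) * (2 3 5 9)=(1 5 9)(2 3 7 6 4)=[0, 5, 3, 7, 2, 9, 4, 6, 8, 1]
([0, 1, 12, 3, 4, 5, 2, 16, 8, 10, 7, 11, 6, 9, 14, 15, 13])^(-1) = [0, 1, 6, 3, 4, 5, 12, 10, 8, 13, 9, 11, 2, 16, 14, 15, 7]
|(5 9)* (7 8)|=2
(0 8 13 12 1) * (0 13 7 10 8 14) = (0 14)(1 13 12)(7 10 8) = [14, 13, 2, 3, 4, 5, 6, 10, 7, 9, 8, 11, 1, 12, 0]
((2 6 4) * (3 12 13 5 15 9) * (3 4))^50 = ((2 6 3 12 13 5 15 9 4))^50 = (2 5 6 15 3 9 12 4 13)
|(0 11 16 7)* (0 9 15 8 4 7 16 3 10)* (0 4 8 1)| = |(16)(0 11 3 10 4 7 9 15 1)| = 9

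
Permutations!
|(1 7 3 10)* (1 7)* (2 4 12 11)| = 12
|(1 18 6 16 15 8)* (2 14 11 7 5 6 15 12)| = 8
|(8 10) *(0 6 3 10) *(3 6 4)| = |(0 4 3 10 8)| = 5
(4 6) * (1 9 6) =[0, 9, 2, 3, 1, 5, 4, 7, 8, 6] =(1 9 6 4)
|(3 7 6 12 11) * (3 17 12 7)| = 6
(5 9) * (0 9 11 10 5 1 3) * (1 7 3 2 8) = [9, 2, 8, 0, 4, 11, 6, 3, 1, 7, 5, 10] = (0 9 7 3)(1 2 8)(5 11 10)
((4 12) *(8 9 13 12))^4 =(4 12 13 9 8) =((4 8 9 13 12))^4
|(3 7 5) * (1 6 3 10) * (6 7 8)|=12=|(1 7 5 10)(3 8 6)|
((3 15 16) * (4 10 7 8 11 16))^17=((3 15 4 10 7 8 11 16))^17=(3 15 4 10 7 8 11 16)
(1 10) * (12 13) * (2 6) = [0, 10, 6, 3, 4, 5, 2, 7, 8, 9, 1, 11, 13, 12] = (1 10)(2 6)(12 13)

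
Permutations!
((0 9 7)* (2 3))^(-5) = (0 9 7)(2 3)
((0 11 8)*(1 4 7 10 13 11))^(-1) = (0 8 11 13 10 7 4 1)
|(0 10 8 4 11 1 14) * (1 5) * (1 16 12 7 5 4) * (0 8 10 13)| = |(0 13)(1 14 8)(4 11)(5 16 12 7)| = 12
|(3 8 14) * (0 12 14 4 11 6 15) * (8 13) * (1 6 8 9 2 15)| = 24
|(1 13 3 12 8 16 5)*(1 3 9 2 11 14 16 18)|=|(1 13 9 2 11 14 16 5 3 12 8 18)|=12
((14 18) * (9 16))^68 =((9 16)(14 18))^68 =(18)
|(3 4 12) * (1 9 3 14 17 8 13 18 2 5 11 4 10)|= |(1 9 3 10)(2 5 11 4 12 14 17 8 13 18)|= 20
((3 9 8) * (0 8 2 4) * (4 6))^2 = ((0 8 3 9 2 6 4))^2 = (0 3 2 4 8 9 6)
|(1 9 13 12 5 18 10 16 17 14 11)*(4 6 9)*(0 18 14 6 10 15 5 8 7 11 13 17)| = 42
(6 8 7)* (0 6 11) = (0 6 8 7 11) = [6, 1, 2, 3, 4, 5, 8, 11, 7, 9, 10, 0]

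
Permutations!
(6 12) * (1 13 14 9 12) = [0, 13, 2, 3, 4, 5, 1, 7, 8, 12, 10, 11, 6, 14, 9] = (1 13 14 9 12 6)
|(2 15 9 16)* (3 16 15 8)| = 4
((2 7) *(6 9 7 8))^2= (2 6 7 8 9)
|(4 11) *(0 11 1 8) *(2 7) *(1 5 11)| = |(0 1 8)(2 7)(4 5 11)| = 6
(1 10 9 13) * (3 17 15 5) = (1 10 9 13)(3 17 15 5) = [0, 10, 2, 17, 4, 3, 6, 7, 8, 13, 9, 11, 12, 1, 14, 5, 16, 15]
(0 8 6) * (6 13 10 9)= (0 8 13 10 9 6)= [8, 1, 2, 3, 4, 5, 0, 7, 13, 6, 9, 11, 12, 10]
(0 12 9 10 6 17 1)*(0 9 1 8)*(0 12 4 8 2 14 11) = [4, 9, 14, 3, 8, 5, 17, 7, 12, 10, 6, 0, 1, 13, 11, 15, 16, 2] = (0 4 8 12 1 9 10 6 17 2 14 11)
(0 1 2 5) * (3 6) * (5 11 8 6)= (0 1 2 11 8 6 3 5)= [1, 2, 11, 5, 4, 0, 3, 7, 6, 9, 10, 8]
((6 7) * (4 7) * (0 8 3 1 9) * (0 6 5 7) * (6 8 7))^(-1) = (0 4 6 5 7)(1 3 8 9)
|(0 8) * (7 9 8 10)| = 5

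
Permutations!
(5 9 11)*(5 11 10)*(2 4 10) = (11)(2 4 10 5 9) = [0, 1, 4, 3, 10, 9, 6, 7, 8, 2, 5, 11]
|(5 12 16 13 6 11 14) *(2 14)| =|(2 14 5 12 16 13 6 11)| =8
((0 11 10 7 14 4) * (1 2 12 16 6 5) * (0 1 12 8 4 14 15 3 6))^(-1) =((0 11 10 7 15 3 6 5 12 16)(1 2 8 4))^(-1) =(0 16 12 5 6 3 15 7 10 11)(1 4 8 2)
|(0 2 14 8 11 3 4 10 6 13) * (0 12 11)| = 28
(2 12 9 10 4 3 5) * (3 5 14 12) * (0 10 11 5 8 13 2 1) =(0 10 4 8 13 2 3 14 12 9 11 5 1) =[10, 0, 3, 14, 8, 1, 6, 7, 13, 11, 4, 5, 9, 2, 12]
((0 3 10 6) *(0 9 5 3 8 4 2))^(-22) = (0 4)(2 8)(3 9 10 5 6)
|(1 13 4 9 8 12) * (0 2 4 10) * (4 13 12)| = |(0 2 13 10)(1 12)(4 9 8)| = 12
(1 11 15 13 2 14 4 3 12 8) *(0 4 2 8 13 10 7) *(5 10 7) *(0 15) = (0 4 3 12 13 8 1 11)(2 14)(5 10)(7 15) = [4, 11, 14, 12, 3, 10, 6, 15, 1, 9, 5, 0, 13, 8, 2, 7]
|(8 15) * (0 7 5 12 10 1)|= |(0 7 5 12 10 1)(8 15)|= 6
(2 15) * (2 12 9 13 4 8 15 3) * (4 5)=(2 3)(4 8 15 12 9 13 5)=[0, 1, 3, 2, 8, 4, 6, 7, 15, 13, 10, 11, 9, 5, 14, 12]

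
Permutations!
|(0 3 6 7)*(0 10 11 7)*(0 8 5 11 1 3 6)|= 9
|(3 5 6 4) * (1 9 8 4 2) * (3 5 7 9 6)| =6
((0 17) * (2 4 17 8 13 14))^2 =(0 13 2 17 8 14 4)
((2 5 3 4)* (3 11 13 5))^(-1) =(2 4 3)(5 13 11)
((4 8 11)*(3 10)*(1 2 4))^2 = ((1 2 4 8 11)(3 10))^2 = (1 4 11 2 8)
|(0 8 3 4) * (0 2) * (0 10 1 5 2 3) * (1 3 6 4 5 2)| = |(0 8)(1 2 10 3 5)(4 6)| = 10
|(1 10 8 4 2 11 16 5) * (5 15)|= |(1 10 8 4 2 11 16 15 5)|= 9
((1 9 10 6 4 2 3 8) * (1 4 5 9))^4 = ((2 3 8 4)(5 9 10 6))^4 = (10)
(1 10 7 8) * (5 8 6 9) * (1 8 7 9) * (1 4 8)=[0, 10, 2, 3, 8, 7, 4, 6, 1, 5, 9]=(1 10 9 5 7 6 4 8)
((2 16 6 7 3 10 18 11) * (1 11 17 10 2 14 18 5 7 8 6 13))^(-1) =(1 13 16 2 3 7 5 10 17 18 14 11)(6 8)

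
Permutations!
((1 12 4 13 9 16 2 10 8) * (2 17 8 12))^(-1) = ((1 2 10 12 4 13 9 16 17 8))^(-1) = (1 8 17 16 9 13 4 12 10 2)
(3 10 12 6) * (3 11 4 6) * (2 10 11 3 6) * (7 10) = (2 7 10 12 6 3 11 4) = [0, 1, 7, 11, 2, 5, 3, 10, 8, 9, 12, 4, 6]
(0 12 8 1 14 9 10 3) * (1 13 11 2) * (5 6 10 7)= (0 12 8 13 11 2 1 14 9 7 5 6 10 3)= [12, 14, 1, 0, 4, 6, 10, 5, 13, 7, 3, 2, 8, 11, 9]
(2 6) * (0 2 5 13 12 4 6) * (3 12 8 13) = (0 2)(3 12 4 6 5)(8 13) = [2, 1, 0, 12, 6, 3, 5, 7, 13, 9, 10, 11, 4, 8]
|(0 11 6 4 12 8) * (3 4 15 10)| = 9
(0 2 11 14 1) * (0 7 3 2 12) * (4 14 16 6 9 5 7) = (0 12)(1 4 14)(2 11 16 6 9 5 7 3) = [12, 4, 11, 2, 14, 7, 9, 3, 8, 5, 10, 16, 0, 13, 1, 15, 6]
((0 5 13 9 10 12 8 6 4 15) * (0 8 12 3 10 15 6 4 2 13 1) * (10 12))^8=(0 1 5)(2 13 9 15 8 4 6)(3 10 12)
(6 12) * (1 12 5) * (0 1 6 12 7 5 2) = (12)(0 1 7 5 6 2) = [1, 7, 0, 3, 4, 6, 2, 5, 8, 9, 10, 11, 12]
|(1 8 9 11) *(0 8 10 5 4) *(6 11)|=9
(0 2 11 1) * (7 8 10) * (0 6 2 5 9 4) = [5, 6, 11, 3, 0, 9, 2, 8, 10, 4, 7, 1] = (0 5 9 4)(1 6 2 11)(7 8 10)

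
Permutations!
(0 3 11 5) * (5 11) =(11)(0 3 5) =[3, 1, 2, 5, 4, 0, 6, 7, 8, 9, 10, 11]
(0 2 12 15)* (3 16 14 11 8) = (0 2 12 15)(3 16 14 11 8) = [2, 1, 12, 16, 4, 5, 6, 7, 3, 9, 10, 8, 15, 13, 11, 0, 14]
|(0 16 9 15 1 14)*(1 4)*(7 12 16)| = |(0 7 12 16 9 15 4 1 14)| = 9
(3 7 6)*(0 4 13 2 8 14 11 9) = (0 4 13 2 8 14 11 9)(3 7 6) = [4, 1, 8, 7, 13, 5, 3, 6, 14, 0, 10, 9, 12, 2, 11]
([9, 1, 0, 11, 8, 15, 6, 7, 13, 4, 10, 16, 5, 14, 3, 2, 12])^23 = (0 5 11 13 9 15 16 14 4 2 12 3 8)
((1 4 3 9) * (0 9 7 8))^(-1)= ((0 9 1 4 3 7 8))^(-1)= (0 8 7 3 4 1 9)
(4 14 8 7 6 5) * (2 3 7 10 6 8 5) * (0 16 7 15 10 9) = [16, 1, 3, 15, 14, 4, 2, 8, 9, 0, 6, 11, 12, 13, 5, 10, 7] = (0 16 7 8 9)(2 3 15 10 6)(4 14 5)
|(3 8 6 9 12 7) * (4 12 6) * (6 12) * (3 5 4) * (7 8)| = |(3 7 5 4 6 9 12 8)| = 8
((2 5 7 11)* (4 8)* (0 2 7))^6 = (11)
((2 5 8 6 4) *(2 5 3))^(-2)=((2 3)(4 5 8 6))^(-2)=(4 8)(5 6)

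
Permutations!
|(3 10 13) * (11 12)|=6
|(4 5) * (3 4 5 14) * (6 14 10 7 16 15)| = |(3 4 10 7 16 15 6 14)| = 8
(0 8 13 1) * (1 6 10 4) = [8, 0, 2, 3, 1, 5, 10, 7, 13, 9, 4, 11, 12, 6] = (0 8 13 6 10 4 1)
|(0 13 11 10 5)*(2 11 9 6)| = |(0 13 9 6 2 11 10 5)| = 8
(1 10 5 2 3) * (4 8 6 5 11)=(1 10 11 4 8 6 5 2 3)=[0, 10, 3, 1, 8, 2, 5, 7, 6, 9, 11, 4]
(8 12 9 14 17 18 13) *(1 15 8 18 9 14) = (1 15 8 12 14 17 9)(13 18) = [0, 15, 2, 3, 4, 5, 6, 7, 12, 1, 10, 11, 14, 18, 17, 8, 16, 9, 13]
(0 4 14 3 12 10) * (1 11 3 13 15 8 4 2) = (0 2 1 11 3 12 10)(4 14 13 15 8) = [2, 11, 1, 12, 14, 5, 6, 7, 4, 9, 0, 3, 10, 15, 13, 8]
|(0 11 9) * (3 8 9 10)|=|(0 11 10 3 8 9)|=6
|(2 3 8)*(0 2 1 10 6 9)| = 8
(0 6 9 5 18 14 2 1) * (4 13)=[6, 0, 1, 3, 13, 18, 9, 7, 8, 5, 10, 11, 12, 4, 2, 15, 16, 17, 14]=(0 6 9 5 18 14 2 1)(4 13)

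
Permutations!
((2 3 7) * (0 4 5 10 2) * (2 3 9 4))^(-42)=((0 2 9 4 5 10 3 7))^(-42)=(0 3 5 9)(2 7 10 4)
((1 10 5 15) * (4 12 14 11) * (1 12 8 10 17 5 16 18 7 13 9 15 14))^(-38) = ((1 17 5 14 11 4 8 10 16 18 7 13 9 15 12))^(-38) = (1 10 12 8 15 4 9 11 13 14 7 5 18 17 16)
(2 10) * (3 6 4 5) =(2 10)(3 6 4 5) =[0, 1, 10, 6, 5, 3, 4, 7, 8, 9, 2]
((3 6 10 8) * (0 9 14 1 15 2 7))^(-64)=(0 7 2 15 1 14 9)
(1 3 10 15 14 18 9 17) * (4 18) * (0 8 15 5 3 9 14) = (0 8 15)(1 9 17)(3 10 5)(4 18 14) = [8, 9, 2, 10, 18, 3, 6, 7, 15, 17, 5, 11, 12, 13, 4, 0, 16, 1, 14]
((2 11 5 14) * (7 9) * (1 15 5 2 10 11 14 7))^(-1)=((1 15 5 7 9)(2 14 10 11))^(-1)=(1 9 7 5 15)(2 11 10 14)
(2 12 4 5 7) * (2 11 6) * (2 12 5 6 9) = [0, 1, 5, 3, 6, 7, 12, 11, 8, 2, 10, 9, 4] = (2 5 7 11 9)(4 6 12)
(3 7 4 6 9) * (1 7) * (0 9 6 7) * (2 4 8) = [9, 0, 4, 1, 7, 5, 6, 8, 2, 3] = (0 9 3 1)(2 4 7 8)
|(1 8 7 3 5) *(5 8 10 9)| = 12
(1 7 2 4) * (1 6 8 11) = (1 7 2 4 6 8 11) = [0, 7, 4, 3, 6, 5, 8, 2, 11, 9, 10, 1]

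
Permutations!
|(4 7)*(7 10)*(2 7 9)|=5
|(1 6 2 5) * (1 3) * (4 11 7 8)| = |(1 6 2 5 3)(4 11 7 8)| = 20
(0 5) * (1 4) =(0 5)(1 4) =[5, 4, 2, 3, 1, 0]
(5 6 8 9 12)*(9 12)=(5 6 8 12)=[0, 1, 2, 3, 4, 6, 8, 7, 12, 9, 10, 11, 5]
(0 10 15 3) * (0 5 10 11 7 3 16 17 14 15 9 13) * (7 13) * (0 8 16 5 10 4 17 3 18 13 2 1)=(0 11 2 1)(3 10 9 7 18 13 8 16)(4 17 14 15 5)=[11, 0, 1, 10, 17, 4, 6, 18, 16, 7, 9, 2, 12, 8, 15, 5, 3, 14, 13]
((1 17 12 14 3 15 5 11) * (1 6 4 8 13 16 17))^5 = (3 4 12 11 16 15 8 14 6 17 5 13)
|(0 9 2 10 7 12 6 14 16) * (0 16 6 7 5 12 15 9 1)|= 14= |(16)(0 1)(2 10 5 12 7 15 9)(6 14)|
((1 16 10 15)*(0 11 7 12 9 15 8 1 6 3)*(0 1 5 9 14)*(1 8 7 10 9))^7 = (0 11 10 7 12 14)(1 5 8 3 6 15 9 16)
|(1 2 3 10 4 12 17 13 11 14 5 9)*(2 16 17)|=|(1 16 17 13 11 14 5 9)(2 3 10 4 12)|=40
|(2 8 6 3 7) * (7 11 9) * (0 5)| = |(0 5)(2 8 6 3 11 9 7)| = 14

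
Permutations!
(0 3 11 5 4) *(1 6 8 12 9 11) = [3, 6, 2, 1, 0, 4, 8, 7, 12, 11, 10, 5, 9] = (0 3 1 6 8 12 9 11 5 4)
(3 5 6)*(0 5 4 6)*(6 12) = [5, 1, 2, 4, 12, 0, 3, 7, 8, 9, 10, 11, 6] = (0 5)(3 4 12 6)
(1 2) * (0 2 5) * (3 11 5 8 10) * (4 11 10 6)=(0 2 1 8 6 4 11 5)(3 10)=[2, 8, 1, 10, 11, 0, 4, 7, 6, 9, 3, 5]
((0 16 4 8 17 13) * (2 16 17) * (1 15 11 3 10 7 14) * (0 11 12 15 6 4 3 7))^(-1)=((0 17 13 11 7 14 1 6 4 8 2 16 3 10)(12 15))^(-1)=(0 10 3 16 2 8 4 6 1 14 7 11 13 17)(12 15)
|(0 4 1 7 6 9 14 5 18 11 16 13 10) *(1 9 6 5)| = 12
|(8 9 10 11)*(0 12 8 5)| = 7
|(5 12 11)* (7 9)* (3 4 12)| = 10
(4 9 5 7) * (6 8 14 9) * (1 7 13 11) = (1 7 4 6 8 14 9 5 13 11) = [0, 7, 2, 3, 6, 13, 8, 4, 14, 5, 10, 1, 12, 11, 9]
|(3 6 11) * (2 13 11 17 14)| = 7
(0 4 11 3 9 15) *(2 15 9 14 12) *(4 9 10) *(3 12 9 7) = (0 7 3 14 9 10 4 11 12 2 15) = [7, 1, 15, 14, 11, 5, 6, 3, 8, 10, 4, 12, 2, 13, 9, 0]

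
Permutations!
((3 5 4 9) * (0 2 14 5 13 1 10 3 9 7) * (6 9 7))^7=((0 2 14 5 4 6 9 7)(1 10 3 13))^7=(0 7 9 6 4 5 14 2)(1 13 3 10)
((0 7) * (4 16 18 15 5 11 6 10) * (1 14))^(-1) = ((0 7)(1 14)(4 16 18 15 5 11 6 10))^(-1) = (0 7)(1 14)(4 10 6 11 5 15 18 16)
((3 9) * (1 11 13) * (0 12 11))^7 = (0 11 1 12 13)(3 9)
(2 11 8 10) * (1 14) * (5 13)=[0, 14, 11, 3, 4, 13, 6, 7, 10, 9, 2, 8, 12, 5, 1]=(1 14)(2 11 8 10)(5 13)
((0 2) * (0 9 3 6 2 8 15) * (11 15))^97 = ((0 8 11 15)(2 9 3 6))^97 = (0 8 11 15)(2 9 3 6)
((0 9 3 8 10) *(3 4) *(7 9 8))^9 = ((0 8 10)(3 7 9 4))^9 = (10)(3 7 9 4)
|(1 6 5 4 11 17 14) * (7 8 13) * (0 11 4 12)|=|(0 11 17 14 1 6 5 12)(7 8 13)|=24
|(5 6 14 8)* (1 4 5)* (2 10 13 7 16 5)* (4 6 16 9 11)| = |(1 6 14 8)(2 10 13 7 9 11 4)(5 16)| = 28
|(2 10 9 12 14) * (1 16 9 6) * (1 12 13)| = 20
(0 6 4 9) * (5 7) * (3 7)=(0 6 4 9)(3 7 5)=[6, 1, 2, 7, 9, 3, 4, 5, 8, 0]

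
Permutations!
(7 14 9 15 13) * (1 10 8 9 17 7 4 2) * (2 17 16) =(1 10 8 9 15 13 4 17 7 14 16 2) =[0, 10, 1, 3, 17, 5, 6, 14, 9, 15, 8, 11, 12, 4, 16, 13, 2, 7]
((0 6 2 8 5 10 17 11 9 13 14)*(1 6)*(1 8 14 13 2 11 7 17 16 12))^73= (0 8 5 10 16 12 1 6 11 9 2 14)(7 17)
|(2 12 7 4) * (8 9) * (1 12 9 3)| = 8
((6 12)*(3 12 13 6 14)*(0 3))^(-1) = (0 14 12 3)(6 13)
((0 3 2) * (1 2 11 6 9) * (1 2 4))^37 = (0 3 11 6 9 2)(1 4) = ((0 3 11 6 9 2)(1 4))^37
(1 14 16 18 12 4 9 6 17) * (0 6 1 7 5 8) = (0 6 17 7 5 8)(1 14 16 18 12 4 9) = [6, 14, 2, 3, 9, 8, 17, 5, 0, 1, 10, 11, 4, 13, 16, 15, 18, 7, 12]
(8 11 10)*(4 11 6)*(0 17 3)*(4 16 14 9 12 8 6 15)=[17, 1, 2, 0, 11, 5, 16, 7, 15, 12, 6, 10, 8, 13, 9, 4, 14, 3]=(0 17 3)(4 11 10 6 16 14 9 12 8 15)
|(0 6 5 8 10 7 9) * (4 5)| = 8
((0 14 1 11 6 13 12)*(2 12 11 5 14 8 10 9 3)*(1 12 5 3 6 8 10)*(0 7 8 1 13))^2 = ((0 10 9 6)(1 3 2 5 14 12 7 8 13 11))^2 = (0 9)(1 2 14 7 13)(3 5 12 8 11)(6 10)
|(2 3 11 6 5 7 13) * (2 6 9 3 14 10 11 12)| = |(2 14 10 11 9 3 12)(5 7 13 6)| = 28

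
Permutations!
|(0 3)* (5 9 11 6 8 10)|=6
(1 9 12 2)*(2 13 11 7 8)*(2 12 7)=[0, 9, 1, 3, 4, 5, 6, 8, 12, 7, 10, 2, 13, 11]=(1 9 7 8 12 13 11 2)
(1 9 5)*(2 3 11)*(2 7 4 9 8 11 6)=(1 8 11 7 4 9 5)(2 3 6)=[0, 8, 3, 6, 9, 1, 2, 4, 11, 5, 10, 7]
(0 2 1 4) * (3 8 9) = (0 2 1 4)(3 8 9) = [2, 4, 1, 8, 0, 5, 6, 7, 9, 3]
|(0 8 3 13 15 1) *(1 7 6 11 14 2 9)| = 12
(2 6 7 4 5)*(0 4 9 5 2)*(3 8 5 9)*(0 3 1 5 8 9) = (0 4 2 6 7 1 5 3 9) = [4, 5, 6, 9, 2, 3, 7, 1, 8, 0]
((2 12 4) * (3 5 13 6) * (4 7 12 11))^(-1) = ((2 11 4)(3 5 13 6)(7 12))^(-1) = (2 4 11)(3 6 13 5)(7 12)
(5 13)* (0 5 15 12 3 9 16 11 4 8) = (0 5 13 15 12 3 9 16 11 4 8) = [5, 1, 2, 9, 8, 13, 6, 7, 0, 16, 10, 4, 3, 15, 14, 12, 11]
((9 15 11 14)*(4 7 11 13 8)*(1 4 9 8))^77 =(1 8 4 9 7 15 11 13 14)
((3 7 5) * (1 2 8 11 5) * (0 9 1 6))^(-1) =(0 6 7 3 5 11 8 2 1 9)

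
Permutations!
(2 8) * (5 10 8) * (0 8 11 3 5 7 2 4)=(0 8 4)(2 7)(3 5 10 11)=[8, 1, 7, 5, 0, 10, 6, 2, 4, 9, 11, 3]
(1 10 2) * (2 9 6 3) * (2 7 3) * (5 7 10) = [0, 5, 1, 10, 4, 7, 2, 3, 8, 6, 9] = (1 5 7 3 10 9 6 2)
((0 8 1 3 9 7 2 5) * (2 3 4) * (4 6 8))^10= (0 2)(1 6 8)(3 9 7)(4 5)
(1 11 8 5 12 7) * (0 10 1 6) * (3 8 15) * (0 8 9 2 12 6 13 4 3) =[10, 11, 12, 9, 3, 6, 8, 13, 5, 2, 1, 15, 7, 4, 14, 0] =(0 10 1 11 15)(2 12 7 13 4 3 9)(5 6 8)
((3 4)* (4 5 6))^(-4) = (6)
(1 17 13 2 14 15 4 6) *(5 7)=[0, 17, 14, 3, 6, 7, 1, 5, 8, 9, 10, 11, 12, 2, 15, 4, 16, 13]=(1 17 13 2 14 15 4 6)(5 7)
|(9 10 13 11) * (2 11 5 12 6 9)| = |(2 11)(5 12 6 9 10 13)| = 6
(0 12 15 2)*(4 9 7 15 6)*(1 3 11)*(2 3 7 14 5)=[12, 7, 0, 11, 9, 2, 4, 15, 8, 14, 10, 1, 6, 13, 5, 3]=(0 12 6 4 9 14 5 2)(1 7 15 3 11)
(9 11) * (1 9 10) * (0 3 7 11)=(0 3 7 11 10 1 9)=[3, 9, 2, 7, 4, 5, 6, 11, 8, 0, 1, 10]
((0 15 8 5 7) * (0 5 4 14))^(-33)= ((0 15 8 4 14)(5 7))^(-33)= (0 8 14 15 4)(5 7)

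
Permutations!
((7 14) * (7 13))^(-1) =(7 13 14)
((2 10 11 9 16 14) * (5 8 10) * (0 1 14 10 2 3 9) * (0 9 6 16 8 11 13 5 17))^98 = ((0 1 14 3 6 16 10 13 5 11 9 8 2 17))^98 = (17)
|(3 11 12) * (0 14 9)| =|(0 14 9)(3 11 12)| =3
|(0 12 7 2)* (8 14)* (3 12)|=|(0 3 12 7 2)(8 14)|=10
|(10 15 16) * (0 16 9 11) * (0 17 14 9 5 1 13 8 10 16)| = 12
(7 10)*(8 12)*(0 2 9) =(0 2 9)(7 10)(8 12) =[2, 1, 9, 3, 4, 5, 6, 10, 12, 0, 7, 11, 8]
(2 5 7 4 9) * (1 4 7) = (1 4 9 2 5) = [0, 4, 5, 3, 9, 1, 6, 7, 8, 2]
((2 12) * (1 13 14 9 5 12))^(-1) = (1 2 12 5 9 14 13)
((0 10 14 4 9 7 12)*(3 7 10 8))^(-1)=(0 12 7 3 8)(4 14 10 9)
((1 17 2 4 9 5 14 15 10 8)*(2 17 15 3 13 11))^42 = (17)(1 10)(2 9 14 13)(3 11 4 5)(8 15)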